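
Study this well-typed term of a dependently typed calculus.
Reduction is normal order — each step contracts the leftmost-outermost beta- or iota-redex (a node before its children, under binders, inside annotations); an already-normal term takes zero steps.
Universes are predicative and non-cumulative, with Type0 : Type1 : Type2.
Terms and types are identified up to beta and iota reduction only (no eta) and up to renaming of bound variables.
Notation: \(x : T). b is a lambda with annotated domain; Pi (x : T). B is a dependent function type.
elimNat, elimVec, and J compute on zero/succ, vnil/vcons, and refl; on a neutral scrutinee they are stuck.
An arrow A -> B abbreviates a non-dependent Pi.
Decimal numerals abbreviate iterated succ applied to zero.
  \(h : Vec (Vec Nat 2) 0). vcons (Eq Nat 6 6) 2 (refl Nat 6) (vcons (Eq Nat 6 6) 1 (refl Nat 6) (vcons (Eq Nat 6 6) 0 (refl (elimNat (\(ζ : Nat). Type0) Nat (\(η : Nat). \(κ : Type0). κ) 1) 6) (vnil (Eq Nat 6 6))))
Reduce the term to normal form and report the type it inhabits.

normal form:
  \(h : Vec (Vec Nat 2) 0). vcons (Eq Nat 6 6) 2 (refl Nat 6) (vcons (Eq Nat 6 6) 1 (refl Nat 6) (vcons (Eq Nat 6 6) 0 (refl Nat 6) (vnil (Eq Nat 6 6))))
the term's type:
  Vec (Vec Nat 2) 0 -> Vec (Eq Nat 6 6) 3
observation: contracting an elimNat iota-redex first, the term normalizes in 4 steps.


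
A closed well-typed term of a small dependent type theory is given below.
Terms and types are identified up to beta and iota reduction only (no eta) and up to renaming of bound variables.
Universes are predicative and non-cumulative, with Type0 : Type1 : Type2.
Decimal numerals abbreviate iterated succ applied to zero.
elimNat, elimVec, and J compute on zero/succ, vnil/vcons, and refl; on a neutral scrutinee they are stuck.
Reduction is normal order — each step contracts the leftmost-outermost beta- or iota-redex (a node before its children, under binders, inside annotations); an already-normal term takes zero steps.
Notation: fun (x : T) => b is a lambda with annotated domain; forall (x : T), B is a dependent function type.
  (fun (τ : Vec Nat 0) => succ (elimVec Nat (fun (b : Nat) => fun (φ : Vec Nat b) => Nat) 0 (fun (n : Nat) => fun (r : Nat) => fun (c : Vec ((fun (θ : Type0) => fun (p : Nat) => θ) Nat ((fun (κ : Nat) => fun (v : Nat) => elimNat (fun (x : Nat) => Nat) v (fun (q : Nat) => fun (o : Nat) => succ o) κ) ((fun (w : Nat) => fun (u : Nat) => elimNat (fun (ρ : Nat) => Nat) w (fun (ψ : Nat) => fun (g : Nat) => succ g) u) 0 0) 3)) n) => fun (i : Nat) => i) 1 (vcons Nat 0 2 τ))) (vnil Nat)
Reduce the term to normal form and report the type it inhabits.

resulting normal form:
  1
inferred type:
  Nat
observation: contracting a beta-redex first, the term normalizes in 7 steps.


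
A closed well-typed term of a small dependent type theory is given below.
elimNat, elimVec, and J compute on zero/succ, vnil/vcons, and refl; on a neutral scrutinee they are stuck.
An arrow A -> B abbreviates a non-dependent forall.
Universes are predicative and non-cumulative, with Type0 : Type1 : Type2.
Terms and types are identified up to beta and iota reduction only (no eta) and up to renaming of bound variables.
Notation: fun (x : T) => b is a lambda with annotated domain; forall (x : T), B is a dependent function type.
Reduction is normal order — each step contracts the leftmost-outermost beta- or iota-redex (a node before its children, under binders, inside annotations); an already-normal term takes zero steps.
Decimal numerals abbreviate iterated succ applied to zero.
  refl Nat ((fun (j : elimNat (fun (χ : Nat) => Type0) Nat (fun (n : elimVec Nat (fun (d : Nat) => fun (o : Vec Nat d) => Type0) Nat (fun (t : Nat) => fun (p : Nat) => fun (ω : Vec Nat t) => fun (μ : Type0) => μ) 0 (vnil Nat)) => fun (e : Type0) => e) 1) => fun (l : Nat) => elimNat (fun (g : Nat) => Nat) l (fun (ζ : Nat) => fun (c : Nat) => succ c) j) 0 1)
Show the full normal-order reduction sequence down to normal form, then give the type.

normal-order reduction:
  refl Nat ((fun (j : elimNat (fun (χ : Nat) => Type0) Nat (fun (n : elimVec Nat (fun (d : Nat) => fun (o : Vec Nat d) => Type0) Nat (fun (t : Nat) => fun (p : Nat) => fun (ω : Vec Nat t) => fun (μ : Type0) => μ) 0 (vnil Nat)) => fun (e : Type0) => e) 1) => fun (l : Nat) => elimNat (fun (g : Nat) => Nat) l (fun (ζ : Nat) => fun (c : Nat) => succ c) j) 0 1)
  ~> refl Nat ((fun (j : Nat) => elimNat (fun (χ : Nat) => Nat) j (fun (n : Nat) => fun (d : Nat) => succ d) 0) 1)
  ~> refl Nat (elimNat (fun (j : Nat) => Nat) 1 (fun (χ : Nat) => fun (n : Nat) => succ n) 0)
  ~> refl Nat 1
inferred type:
  Eq Nat 1 1


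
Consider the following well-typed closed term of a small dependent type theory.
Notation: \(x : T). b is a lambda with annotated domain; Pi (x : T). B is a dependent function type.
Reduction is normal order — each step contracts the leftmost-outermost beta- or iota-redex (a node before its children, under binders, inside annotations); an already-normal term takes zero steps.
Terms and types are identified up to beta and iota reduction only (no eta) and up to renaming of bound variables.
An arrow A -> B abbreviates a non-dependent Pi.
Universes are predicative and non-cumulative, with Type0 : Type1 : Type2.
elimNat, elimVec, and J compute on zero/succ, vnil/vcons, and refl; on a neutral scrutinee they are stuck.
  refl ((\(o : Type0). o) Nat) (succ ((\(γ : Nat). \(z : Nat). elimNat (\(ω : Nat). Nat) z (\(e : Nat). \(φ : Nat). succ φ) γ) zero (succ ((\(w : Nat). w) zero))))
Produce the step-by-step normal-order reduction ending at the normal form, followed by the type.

normal-order reduction sequence:
  refl ((\(o : Type0). o) Nat) (succ ((\(γ : Nat). \(z : Nat). elimNat (\(ω : Nat). Nat) z (\(e : Nat). \(φ : Nat). succ φ) γ) zero (succ ((\(w : Nat). w) zero))))
  ~> refl Nat (succ ((\(o : Nat). \(γ : Nat). elimNat (\(z : Nat). Nat) γ (\(ω : Nat). \(e : Nat). succ e) o) zero (succ ((\(φ : Nat). φ) zero))))
  ~> refl Nat (succ ((\(o : Nat). elimNat (\(γ : Nat). Nat) o (\(z : Nat). \(ω : Nat). succ ω) zero) (succ ((\(e : Nat). e) zero))))
  ~> refl Nat (succ (elimNat (\(o : Nat). Nat) (succ ((\(γ : Nat). γ) zero)) (\(z : Nat). \(ω : Nat). succ ω) zero))
  ~> refl Nat (succ (succ ((\(o : Nat). o) zero)))
  ~> refl Nat (succ (succ zero))
the term's type:
  Eq Nat (succ (succ zero)) (succ (succ zero))


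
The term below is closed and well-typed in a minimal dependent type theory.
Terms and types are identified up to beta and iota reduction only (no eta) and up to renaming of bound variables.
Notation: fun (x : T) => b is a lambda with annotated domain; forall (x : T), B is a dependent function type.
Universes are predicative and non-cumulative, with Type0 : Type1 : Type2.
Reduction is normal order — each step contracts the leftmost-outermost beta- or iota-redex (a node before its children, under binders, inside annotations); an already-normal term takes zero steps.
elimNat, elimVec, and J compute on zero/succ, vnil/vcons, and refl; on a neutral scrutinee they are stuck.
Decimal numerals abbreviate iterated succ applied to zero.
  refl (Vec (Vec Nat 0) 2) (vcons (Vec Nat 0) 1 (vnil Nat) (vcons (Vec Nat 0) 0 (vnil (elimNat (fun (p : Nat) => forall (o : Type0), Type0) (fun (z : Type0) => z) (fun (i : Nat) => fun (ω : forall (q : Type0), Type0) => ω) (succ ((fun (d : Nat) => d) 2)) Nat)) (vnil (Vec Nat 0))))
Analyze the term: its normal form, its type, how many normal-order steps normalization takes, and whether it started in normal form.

resulting normal form:
  refl (Vec (Vec Nat 0) 2) (vcons (Vec Nat 0) 1 (vnil Nat) (vcons (Vec Nat 0) 0 (vnil Nat) (vnil (Vec Nat 0))))
type:
  Eq (Vec (Vec Nat 0) 2) (vcons (Vec Nat 0) 1 (vnil Nat) (vcons (Vec Nat 0) 0 (vnil Nat) (vnil (Vec Nat 0)))) (vcons (Vec Nat 0) 1 (vnil Nat) (vcons (Vec Nat 0) 0 (vnil Nat) (vnil (Vec Nat 0))))
normal-order step count: 12
already normal: no
first contracted redex: an elimNat iota-redex


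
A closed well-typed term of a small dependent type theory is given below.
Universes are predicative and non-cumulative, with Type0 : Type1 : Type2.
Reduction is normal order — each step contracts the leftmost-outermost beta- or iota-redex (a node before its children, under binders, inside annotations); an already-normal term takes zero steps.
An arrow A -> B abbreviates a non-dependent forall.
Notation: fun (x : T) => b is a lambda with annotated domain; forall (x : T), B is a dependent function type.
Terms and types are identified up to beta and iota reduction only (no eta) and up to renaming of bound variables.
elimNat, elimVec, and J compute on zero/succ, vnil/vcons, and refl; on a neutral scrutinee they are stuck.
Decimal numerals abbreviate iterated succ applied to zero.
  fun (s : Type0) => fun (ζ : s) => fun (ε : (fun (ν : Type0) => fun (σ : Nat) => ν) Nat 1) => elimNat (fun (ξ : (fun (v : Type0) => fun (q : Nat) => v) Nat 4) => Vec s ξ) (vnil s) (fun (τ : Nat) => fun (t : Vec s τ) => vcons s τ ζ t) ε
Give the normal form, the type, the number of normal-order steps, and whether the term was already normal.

reduced normal form:
  fun (s : Type0) => fun (ζ : s) => fun (ε : Nat) => elimNat (fun (ν : Nat) => Vec s ν) (vnil s) (fun (σ : Nat) => fun (ξ : Vec s σ) => vcons s σ ζ ξ) ε
type:
  forall (s : Type0), s -> forall (ζ : Nat), Vec s ζ
steps to reach normal form (normal order): 4
started in normal form: no
first contracted redex: a beta-redex


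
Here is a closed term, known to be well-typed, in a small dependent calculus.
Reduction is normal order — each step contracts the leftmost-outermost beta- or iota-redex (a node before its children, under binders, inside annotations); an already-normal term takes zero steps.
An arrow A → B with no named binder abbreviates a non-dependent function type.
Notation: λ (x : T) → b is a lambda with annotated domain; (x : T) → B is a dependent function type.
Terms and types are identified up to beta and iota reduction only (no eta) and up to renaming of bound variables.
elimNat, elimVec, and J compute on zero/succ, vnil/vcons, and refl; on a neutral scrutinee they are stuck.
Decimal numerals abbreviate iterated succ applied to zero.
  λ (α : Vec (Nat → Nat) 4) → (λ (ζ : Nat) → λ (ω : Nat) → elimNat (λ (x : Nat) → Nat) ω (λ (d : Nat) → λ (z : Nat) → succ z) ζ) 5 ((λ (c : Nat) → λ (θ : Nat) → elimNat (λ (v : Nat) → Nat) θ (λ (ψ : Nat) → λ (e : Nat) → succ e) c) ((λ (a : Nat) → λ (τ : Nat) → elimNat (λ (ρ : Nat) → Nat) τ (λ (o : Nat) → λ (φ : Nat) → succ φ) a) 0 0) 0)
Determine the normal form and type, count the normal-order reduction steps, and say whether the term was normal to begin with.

resulting normal form:
  λ (α : Vec (Nat → Nat) 4) → 5
type:
  Vec (Nat → Nat) 4 → Nat
normal-order step count: 24
already normal: no
first redex: a beta-redex


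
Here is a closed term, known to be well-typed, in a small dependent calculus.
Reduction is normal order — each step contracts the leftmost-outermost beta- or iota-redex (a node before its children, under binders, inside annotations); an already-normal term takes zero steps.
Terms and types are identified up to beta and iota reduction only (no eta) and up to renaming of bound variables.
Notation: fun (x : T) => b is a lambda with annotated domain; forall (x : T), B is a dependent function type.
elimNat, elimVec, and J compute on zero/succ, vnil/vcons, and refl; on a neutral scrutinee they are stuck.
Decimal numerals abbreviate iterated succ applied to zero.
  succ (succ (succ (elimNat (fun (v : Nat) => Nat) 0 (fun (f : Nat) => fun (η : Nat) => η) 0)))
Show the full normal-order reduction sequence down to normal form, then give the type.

reduction (normal order):
  succ (succ (succ (elimNat (fun (v : Nat) => Nat) 0 (fun (f : Nat) => fun (η : Nat) => η) 0)))
  ~> 3
inferred type:
  Nat


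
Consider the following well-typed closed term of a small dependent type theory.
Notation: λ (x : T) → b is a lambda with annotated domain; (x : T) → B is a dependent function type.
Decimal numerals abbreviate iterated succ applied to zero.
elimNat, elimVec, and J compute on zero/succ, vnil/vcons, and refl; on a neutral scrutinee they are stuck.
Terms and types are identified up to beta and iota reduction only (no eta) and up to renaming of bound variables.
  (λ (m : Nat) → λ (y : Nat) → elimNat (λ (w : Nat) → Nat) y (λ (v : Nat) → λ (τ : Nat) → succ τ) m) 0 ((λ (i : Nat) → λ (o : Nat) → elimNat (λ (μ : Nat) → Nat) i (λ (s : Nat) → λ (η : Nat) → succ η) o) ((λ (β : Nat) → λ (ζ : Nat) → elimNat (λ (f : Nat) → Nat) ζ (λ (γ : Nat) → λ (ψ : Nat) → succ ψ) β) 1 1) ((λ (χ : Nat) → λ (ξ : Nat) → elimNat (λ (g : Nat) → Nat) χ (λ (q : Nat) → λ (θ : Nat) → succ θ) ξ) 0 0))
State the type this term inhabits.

the term's type:
  Nat


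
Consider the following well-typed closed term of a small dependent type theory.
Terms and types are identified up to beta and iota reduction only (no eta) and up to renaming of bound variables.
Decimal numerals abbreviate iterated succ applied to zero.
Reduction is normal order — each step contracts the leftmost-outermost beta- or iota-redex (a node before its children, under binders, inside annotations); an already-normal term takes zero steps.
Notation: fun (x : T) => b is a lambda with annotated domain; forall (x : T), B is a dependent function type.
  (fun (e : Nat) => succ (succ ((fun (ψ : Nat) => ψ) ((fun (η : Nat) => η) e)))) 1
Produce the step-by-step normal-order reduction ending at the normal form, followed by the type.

reduction (normal order):
  (fun (e : Nat) => succ (succ ((fun (ψ : Nat) => ψ) ((fun (η : Nat) => η) e)))) 1
  ~> succ (succ ((fun (e : Nat) => e) ((fun (ψ : Nat) => ψ) 1)))
  ~> succ (succ ((fun (e : Nat) => e) 1))
  ~> 3
type:
  Nat


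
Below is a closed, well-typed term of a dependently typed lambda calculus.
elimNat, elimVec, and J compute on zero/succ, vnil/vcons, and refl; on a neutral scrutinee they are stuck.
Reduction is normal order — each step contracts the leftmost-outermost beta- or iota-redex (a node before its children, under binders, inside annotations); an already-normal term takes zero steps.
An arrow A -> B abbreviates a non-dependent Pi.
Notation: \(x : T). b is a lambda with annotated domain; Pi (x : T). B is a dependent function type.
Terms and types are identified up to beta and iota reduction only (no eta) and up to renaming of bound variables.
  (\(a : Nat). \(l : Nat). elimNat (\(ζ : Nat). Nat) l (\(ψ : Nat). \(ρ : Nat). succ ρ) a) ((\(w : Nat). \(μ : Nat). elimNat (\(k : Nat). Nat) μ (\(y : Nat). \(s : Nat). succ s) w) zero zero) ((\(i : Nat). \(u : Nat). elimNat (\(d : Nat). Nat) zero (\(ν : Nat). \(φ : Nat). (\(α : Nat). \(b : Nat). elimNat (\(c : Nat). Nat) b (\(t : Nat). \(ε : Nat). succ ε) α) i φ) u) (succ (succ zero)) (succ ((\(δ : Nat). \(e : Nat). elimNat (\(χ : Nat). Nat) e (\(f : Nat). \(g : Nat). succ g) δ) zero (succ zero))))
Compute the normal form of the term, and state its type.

resulting normal form:
  succ (succ (succ (succ zero)))
the term's type:
  Nat
observation: the leftmost-outermost redex is a beta-redex, and normalization takes 36 steps.


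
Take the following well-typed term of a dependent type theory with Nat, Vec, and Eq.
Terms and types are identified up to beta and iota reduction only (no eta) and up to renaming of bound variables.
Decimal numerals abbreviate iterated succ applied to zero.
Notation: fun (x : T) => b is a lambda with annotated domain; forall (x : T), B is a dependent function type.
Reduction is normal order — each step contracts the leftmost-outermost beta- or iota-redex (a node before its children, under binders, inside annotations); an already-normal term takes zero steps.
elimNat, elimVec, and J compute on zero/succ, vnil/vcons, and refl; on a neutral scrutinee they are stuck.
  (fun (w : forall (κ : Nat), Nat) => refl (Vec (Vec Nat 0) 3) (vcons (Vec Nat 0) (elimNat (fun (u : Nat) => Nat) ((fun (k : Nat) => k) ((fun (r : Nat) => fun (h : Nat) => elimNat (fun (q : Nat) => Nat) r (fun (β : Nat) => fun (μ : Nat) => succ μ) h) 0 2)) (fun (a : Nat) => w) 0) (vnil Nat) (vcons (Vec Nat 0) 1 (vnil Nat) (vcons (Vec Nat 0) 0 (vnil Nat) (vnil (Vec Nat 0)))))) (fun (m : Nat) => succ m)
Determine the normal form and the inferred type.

reduced normal form:
  refl (Vec (Vec Nat 0) 3) (vcons (Vec Nat 0) 2 (vnil Nat) (vcons (Vec Nat 0) 1 (vnil Nat) (vcons (Vec Nat 0) 0 (vnil Nat) (vnil (Vec Nat 0)))))
inferred type:
  Eq (Vec (Vec Nat 0) 3) (vcons (Vec Nat 0) 2 (vnil Nat) (vcons (Vec Nat 0) 1 (vnil Nat) (vcons (Vec Nat 0) 0 (vnil Nat) (vnil (Vec Nat 0))))) (vcons (Vec Nat 0) 2 (vnil Nat) (vcons (Vec Nat 0) 1 (vnil Nat) (vcons (Vec Nat 0) 0 (vnil Nat) (vnil (Vec Nat 0)))))


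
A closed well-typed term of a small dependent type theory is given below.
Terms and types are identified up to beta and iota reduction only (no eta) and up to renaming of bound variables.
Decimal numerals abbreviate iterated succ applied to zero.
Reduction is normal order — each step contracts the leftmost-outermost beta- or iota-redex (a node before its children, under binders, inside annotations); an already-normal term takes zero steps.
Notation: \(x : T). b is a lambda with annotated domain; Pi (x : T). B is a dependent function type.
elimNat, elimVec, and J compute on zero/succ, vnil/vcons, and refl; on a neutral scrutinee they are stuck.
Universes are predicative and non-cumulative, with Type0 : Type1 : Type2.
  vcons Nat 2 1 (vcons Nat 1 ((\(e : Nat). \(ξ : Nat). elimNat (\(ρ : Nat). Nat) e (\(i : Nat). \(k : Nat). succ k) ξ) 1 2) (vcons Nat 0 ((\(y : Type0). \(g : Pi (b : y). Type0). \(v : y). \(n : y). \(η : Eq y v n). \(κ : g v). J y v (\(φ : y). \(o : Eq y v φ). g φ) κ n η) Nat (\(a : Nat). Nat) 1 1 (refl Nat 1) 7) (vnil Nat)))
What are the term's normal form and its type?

normal form:
  vcons Nat 2 1 (vcons Nat 1 3 (vcons Nat 0 7 (vnil Nat)))
type:
  Vec Nat 3
observation: reduction starts at a beta-redex, and 16 normal-order steps reach the normal form.


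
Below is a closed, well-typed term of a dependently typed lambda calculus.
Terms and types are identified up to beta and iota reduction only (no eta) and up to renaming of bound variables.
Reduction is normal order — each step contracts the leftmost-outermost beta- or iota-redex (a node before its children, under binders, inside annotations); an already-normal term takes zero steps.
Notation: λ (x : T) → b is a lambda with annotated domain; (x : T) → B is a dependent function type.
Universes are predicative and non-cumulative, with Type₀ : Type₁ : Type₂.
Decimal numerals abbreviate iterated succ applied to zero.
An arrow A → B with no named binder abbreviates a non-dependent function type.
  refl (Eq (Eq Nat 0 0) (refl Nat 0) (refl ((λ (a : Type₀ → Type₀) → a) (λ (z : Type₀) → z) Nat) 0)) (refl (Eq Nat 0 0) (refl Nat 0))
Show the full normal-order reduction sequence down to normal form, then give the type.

normal-order reduction sequence:
  refl (Eq (Eq Nat 0 0) (refl Nat 0) (refl ((λ (a : Type₀ → Type₀) → a) (λ (z : Type₀) → z) Nat) 0)) (refl (Eq Nat 0 0) (refl Nat 0))
  ~> refl (Eq (Eq Nat 0 0) (refl Nat 0) (refl ((λ (a : Type₀) → a) Nat) 0)) (refl (Eq Nat 0 0) (refl Nat 0))
  ~> refl (Eq (Eq Nat 0 0) (refl Nat 0) (refl Nat 0)) (refl (Eq Nat 0 0) (refl Nat 0))
inferred type:
  Eq (Eq (Eq Nat 0 0) (refl Nat 0) (refl Nat 0)) (refl (Eq Nat 0 0) (refl Nat 0)) (refl (Eq Nat 0 0) (refl Nat 0))


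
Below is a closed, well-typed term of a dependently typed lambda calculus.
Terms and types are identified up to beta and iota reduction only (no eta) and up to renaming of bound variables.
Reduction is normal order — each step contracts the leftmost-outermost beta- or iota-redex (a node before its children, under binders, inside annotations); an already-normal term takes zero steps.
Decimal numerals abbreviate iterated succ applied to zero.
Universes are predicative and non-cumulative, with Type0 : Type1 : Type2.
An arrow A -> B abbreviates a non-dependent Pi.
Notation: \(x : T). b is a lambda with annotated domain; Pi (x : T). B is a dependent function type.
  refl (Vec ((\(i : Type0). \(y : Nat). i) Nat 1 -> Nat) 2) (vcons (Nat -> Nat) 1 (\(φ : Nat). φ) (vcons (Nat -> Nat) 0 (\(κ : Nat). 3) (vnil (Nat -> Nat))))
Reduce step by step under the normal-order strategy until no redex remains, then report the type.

normal-order reduction:
  refl (Vec ((\(i : Type0). \(y : Nat). i) Nat 1 -> Nat) 2) (vcons (Nat -> Nat) 1 (\(φ : Nat). φ) (vcons (Nat -> Nat) 0 (\(κ : Nat). 3) (vnil (Nat -> Nat))))
  ~> refl (Vec ((\(i : Nat). Nat) 1 -> Nat) 2) (vcons (Nat -> Nat) 1 (\(y : Nat). y) (vcons (Nat -> Nat) 0 (\(φ : Nat). 3) (vnil (Nat -> Nat))))
  ~> refl (Vec (Nat -> Nat) 2) (vcons (Nat -> Nat) 1 (\(i : Nat). i) (vcons (Nat -> Nat) 0 (\(y : Nat). 3) (vnil (Nat -> Nat))))
the term's type:
  Eq (Vec (Nat -> Nat) 2) (vcons (Nat -> Nat) 1 (\(i : Nat). i) (vcons (Nat -> Nat) 0 (\(y : Nat). 3) (vnil (Nat -> Nat)))) (vcons (Nat -> Nat) 1 (\(φ : Nat). φ) (vcons (Nat -> Nat) 0 (\(κ : Nat). 3) (vnil (Nat -> Nat))))


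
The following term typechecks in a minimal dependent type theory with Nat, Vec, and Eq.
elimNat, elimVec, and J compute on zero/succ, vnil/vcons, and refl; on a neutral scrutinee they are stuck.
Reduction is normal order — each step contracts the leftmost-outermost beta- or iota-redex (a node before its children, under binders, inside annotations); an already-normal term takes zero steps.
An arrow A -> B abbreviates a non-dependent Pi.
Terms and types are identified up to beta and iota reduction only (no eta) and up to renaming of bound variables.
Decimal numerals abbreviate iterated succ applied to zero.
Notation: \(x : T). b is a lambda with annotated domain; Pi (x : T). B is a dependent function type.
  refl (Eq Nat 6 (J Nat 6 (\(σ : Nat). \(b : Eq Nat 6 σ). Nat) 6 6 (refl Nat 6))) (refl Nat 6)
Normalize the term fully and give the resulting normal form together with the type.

resulting normal form:
  refl (Eq Nat 6 6) (refl Nat 6)
type:
  Eq (Eq Nat 6 6) (refl Nat 6) (refl Nat 6)


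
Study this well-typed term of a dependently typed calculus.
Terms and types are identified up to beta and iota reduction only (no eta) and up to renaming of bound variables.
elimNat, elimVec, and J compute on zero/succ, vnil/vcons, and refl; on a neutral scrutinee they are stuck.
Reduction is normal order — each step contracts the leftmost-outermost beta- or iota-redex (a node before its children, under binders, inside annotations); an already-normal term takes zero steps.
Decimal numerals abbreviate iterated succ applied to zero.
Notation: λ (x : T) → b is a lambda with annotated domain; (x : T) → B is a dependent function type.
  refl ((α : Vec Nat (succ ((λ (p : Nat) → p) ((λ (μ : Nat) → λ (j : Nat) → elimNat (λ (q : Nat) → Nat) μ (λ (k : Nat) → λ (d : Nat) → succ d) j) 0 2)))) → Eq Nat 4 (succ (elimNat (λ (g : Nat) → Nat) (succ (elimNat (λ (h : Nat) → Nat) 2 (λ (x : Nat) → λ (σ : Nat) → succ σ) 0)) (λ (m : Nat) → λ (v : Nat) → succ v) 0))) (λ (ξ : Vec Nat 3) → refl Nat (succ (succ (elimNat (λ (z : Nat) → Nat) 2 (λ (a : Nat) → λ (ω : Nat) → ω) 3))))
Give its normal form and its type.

resulting normal form:
  refl ((α : Vec Nat 3) → Eq Nat 4 4) (λ (p : Vec Nat 3) → refl Nat 4)
the term's type:
  Eq ((α : Vec Nat 3) → Eq Nat 4 4) (λ (p : Vec Nat 3) → refl Nat 4) (λ (μ : Vec Nat 3) → refl Nat 4)


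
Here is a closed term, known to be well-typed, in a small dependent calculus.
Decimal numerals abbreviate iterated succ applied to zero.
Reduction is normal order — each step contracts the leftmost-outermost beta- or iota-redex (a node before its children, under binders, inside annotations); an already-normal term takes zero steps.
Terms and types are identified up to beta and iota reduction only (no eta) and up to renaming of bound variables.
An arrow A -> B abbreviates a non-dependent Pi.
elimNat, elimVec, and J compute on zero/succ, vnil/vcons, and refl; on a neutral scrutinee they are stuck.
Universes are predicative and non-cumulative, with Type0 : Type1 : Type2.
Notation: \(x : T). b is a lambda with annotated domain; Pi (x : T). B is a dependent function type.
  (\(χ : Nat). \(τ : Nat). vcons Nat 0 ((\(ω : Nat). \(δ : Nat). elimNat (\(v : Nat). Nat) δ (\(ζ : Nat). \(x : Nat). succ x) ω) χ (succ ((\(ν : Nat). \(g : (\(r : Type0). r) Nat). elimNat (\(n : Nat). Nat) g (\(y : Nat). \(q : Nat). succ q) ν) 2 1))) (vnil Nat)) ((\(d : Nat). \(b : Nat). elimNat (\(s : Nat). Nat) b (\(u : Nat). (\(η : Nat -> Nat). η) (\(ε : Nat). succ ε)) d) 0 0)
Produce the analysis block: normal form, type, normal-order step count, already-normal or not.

reduced normal form:
  \(χ : Nat). vcons Nat 0 4 (vnil Nat)
inferred type:
  Nat -> Vec Nat 1
steps to reach normal form (normal order): 16
term was already normal: no
first redex: a beta-redex


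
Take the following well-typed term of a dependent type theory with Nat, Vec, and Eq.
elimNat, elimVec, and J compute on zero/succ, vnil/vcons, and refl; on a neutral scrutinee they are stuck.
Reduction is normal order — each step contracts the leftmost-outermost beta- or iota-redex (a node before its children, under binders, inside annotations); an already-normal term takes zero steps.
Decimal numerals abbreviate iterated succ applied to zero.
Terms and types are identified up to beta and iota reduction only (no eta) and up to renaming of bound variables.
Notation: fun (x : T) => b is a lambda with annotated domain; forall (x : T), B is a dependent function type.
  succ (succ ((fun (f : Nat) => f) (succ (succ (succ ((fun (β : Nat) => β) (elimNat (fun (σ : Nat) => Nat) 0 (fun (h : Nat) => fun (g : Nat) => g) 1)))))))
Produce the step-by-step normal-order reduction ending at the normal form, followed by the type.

reduction (normal order):
  succ (succ ((fun (f : Nat) => f) (succ (succ (succ ((fun (β : Nat) => β) (elimNat (fun (σ : Nat) => Nat) 0 (fun (h : Nat) => fun (g : Nat) => g) 1)))))))
  ~> succ (succ (succ (succ (succ ((fun (f : Nat) => f) (elimNat (fun (β : Nat) => Nat) 0 (fun (σ : Nat) => fun (h : Nat) => h) 1))))))
  ~> succ (succ (succ (succ (succ (elimNat (fun (f : Nat) => Nat) 0 (fun (β : Nat) => fun (σ : Nat) => σ) 1)))))
  ~> succ (succ (succ (succ (succ ((fun (f : Nat) => fun (β : Nat) => β) 0 (elimNat (fun (σ : Nat) => Nat) 0 (fun (h : Nat) => fun (g : Nat) => g) 0))))))
  ~> succ (succ (succ (succ (succ ((fun (f : Nat) => f) (elimNat (fun (β : Nat) => Nat) 0 (fun (σ : Nat) => fun (h : Nat) => h) 0))))))
  ~> succ (succ (succ (succ (succ (elimNat (fun (f : Nat) => Nat) 0 (fun (β : Nat) => fun (σ : Nat) => σ) 0)))))
  ~> 5
inferred type:
  Nat


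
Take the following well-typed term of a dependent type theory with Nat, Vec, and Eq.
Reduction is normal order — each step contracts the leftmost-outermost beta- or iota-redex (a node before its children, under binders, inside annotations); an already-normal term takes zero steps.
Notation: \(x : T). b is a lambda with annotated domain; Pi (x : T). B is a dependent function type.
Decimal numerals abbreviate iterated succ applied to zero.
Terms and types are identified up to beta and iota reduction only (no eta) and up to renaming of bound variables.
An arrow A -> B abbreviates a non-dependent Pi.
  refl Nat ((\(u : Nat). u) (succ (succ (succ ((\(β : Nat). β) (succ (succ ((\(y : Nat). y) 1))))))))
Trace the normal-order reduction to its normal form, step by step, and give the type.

normal-order reduction:
  refl Nat ((\(u : Nat). u) (succ (succ (succ ((\(β : Nat). β) (succ (succ ((\(y : Nat). y) 1))))))))
  ~> refl Nat (succ (succ (succ ((\(u : Nat). u) (succ (succ ((\(β : Nat). β) 1)))))))
  ~> refl Nat (succ (succ (succ (succ (succ ((\(u : Nat). u) 1))))))
  ~> refl Nat 6
the term's type:
  Eq Nat 6 6


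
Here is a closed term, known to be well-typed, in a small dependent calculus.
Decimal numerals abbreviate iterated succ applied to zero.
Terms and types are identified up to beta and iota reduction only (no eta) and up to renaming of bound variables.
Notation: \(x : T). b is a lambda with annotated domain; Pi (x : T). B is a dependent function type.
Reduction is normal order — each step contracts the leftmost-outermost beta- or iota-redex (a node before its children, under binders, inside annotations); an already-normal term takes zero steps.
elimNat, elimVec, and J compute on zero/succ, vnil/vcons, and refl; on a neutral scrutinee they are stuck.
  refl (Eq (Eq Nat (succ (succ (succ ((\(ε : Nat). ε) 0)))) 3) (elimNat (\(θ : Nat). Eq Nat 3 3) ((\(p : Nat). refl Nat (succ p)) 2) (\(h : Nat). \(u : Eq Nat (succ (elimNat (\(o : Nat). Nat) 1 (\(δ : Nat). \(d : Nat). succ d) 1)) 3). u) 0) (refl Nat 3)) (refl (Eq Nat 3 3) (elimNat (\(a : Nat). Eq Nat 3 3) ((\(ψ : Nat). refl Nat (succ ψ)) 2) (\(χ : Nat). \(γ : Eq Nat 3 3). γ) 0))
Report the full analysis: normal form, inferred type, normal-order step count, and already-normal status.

normal form:
  refl (Eq (Eq Nat 3 3) (refl Nat 3) (refl Nat 3)) (refl (Eq Nat 3 3) (refl Nat 3))
inferred type:
  Eq (Eq (Eq Nat 3 3) (refl Nat 3) (refl Nat 3)) (refl (Eq Nat 3 3) (refl Nat 3)) (refl (Eq Nat 3 3) (refl Nat 3))
normal-order step count: 5
started in normal form: no
first contracted redex: a beta-redex


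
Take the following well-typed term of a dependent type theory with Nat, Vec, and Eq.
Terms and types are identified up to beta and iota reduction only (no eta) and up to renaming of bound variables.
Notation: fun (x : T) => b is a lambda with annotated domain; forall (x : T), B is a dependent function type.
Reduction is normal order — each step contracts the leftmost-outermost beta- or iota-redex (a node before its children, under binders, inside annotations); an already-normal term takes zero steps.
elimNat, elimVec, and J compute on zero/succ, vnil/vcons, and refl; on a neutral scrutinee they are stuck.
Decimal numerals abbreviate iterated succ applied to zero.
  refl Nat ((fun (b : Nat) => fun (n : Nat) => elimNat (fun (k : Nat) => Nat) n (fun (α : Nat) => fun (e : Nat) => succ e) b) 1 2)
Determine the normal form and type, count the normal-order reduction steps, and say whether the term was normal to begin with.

reduced normal form:
  refl Nat 3
type:
  Eq Nat 3 3
steps to reach normal form (normal order): 6
term was already normal: no
first redex: a beta-redex


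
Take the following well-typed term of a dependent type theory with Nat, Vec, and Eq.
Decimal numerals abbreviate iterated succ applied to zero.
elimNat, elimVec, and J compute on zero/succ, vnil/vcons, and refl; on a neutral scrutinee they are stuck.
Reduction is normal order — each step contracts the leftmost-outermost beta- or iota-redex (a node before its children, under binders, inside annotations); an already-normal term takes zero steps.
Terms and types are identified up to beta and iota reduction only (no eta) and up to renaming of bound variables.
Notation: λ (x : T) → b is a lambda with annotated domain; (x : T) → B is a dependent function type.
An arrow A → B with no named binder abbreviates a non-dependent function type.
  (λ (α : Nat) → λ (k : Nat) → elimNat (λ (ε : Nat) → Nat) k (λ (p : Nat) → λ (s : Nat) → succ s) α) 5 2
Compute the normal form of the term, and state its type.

resulting normal form:
  7
inferred type:
  Nat
observation: the first redex contracted is a beta-redex; the normal form is reached in 18 normal-order steps.


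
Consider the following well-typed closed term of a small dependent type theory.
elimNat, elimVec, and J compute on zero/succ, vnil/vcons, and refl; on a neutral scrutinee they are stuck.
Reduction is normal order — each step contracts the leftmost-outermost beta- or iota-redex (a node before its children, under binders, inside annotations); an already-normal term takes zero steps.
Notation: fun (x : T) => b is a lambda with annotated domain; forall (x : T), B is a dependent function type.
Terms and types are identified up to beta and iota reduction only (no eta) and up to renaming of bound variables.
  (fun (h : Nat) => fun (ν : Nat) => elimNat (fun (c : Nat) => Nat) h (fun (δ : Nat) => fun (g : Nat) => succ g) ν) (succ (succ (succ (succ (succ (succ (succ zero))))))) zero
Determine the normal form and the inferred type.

reduced normal form:
  succ (succ (succ (succ (succ (succ (succ zero))))))
the term's type:
  Nat
observation: the leftmost-outermost redex is a beta-redex, and normalization takes 3 steps.


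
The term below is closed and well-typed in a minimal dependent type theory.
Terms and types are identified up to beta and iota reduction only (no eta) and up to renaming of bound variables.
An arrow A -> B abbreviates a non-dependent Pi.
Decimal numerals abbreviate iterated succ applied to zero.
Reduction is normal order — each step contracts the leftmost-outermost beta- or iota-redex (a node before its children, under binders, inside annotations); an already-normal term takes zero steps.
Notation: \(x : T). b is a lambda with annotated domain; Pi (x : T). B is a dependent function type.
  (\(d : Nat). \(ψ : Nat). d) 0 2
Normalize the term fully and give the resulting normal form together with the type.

resulting normal form:
  0
type:
  Nat
observation: 2 normal-order steps separate the term from its normal form.


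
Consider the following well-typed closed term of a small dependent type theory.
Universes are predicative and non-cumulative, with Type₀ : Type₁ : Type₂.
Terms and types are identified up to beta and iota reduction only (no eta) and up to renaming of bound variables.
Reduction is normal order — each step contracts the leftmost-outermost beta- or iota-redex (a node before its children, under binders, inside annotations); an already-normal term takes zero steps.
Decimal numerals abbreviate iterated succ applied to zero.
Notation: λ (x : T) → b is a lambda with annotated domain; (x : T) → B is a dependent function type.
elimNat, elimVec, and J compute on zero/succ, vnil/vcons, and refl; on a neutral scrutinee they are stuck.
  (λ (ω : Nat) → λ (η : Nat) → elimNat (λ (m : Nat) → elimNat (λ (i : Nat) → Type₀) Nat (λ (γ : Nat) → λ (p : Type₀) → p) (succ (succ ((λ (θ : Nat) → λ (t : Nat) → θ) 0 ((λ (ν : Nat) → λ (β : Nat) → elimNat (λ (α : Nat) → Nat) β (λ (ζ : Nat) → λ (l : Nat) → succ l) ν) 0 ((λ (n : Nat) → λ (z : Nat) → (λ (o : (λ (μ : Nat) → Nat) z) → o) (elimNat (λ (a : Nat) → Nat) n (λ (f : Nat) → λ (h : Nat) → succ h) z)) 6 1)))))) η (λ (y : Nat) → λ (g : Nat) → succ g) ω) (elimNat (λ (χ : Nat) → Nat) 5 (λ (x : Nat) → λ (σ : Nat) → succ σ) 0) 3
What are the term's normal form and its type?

reduced normal form:
  8
inferred type:
  Nat
observation: 28 normal-order steps separate the term from its normal form.


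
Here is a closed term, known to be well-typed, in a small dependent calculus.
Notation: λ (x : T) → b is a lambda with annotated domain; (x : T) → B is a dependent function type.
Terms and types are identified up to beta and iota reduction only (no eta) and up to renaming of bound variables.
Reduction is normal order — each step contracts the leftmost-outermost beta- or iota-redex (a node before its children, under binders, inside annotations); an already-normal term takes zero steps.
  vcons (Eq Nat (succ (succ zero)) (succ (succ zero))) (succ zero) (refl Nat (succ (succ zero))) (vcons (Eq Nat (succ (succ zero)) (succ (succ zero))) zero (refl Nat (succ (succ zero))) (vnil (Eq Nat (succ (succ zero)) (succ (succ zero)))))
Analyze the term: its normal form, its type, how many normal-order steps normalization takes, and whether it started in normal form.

resulting normal form:
  vcons (Eq Nat (succ (succ zero)) (succ (succ zero))) (succ zero) (refl Nat (succ (succ zero))) (vcons (Eq Nat (succ (succ zero)) (succ (succ zero))) zero (refl Nat (succ (succ zero))) (vnil (Eq Nat (succ (succ zero)) (succ (succ zero)))))
inferred type:
  Vec (Eq Nat (succ (succ zero)) (succ (succ zero))) (succ (succ zero))
reduction steps (normal order): 0
started in normal form: yes


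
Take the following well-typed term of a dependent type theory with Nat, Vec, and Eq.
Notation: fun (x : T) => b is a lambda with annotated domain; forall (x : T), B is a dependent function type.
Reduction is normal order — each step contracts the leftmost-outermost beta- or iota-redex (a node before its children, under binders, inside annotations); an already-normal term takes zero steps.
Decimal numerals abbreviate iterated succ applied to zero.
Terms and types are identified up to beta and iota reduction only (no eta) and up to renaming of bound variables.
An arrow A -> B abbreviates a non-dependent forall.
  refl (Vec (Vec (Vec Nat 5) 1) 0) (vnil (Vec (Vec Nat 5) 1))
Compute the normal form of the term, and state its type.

reduced normal form:
  refl (Vec (Vec (Vec Nat 5) 1) 0) (vnil (Vec (Vec Nat 5) 1))
inferred type:
  Eq (Vec (Vec (Vec Nat 5) 1) 0) (vnil (Vec (Vec Nat 5) 1)) (vnil (Vec (Vec Nat 5) 1))


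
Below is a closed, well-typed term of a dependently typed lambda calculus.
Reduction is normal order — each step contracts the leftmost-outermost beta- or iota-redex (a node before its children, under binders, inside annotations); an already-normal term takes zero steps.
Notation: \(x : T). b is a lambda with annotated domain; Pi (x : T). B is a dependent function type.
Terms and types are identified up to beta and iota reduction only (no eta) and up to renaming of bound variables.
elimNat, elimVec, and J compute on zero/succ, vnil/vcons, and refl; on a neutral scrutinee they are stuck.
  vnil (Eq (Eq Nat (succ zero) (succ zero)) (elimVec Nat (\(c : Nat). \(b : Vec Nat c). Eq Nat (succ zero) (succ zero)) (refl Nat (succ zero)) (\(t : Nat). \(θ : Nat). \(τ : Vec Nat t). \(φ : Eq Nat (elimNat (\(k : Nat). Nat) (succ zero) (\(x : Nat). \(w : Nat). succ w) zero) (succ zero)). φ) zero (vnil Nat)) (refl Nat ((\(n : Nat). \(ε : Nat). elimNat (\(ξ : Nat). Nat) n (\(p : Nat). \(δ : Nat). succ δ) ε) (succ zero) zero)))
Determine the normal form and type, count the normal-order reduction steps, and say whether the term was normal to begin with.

reduced normal form:
  vnil (Eq (Eq Nat (succ zero) (succ zero)) (refl Nat (succ zero)) (refl Nat (succ zero)))
inferred type:
  Vec (Eq (Eq Nat (succ zero) (succ zero)) (refl Nat (succ zero)) (refl Nat (succ zero))) zero
steps to reach normal form (normal order): 4
already normal: no
first contracted redex: an elimVec iota-redex


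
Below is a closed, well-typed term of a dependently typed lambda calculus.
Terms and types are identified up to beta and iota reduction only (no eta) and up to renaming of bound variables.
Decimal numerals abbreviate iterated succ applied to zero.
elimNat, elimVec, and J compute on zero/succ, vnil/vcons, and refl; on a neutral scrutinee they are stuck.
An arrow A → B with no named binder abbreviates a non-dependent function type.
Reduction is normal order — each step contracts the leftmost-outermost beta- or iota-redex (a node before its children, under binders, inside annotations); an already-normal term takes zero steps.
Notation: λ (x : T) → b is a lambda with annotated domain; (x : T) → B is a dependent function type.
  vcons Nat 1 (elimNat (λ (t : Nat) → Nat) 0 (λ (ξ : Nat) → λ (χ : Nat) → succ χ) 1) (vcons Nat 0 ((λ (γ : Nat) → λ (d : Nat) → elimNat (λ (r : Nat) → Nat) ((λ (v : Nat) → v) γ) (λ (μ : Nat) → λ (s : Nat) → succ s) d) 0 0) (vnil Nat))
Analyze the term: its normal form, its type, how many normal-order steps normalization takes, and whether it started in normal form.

reduced normal form:
  vcons Nat 1 1 (vcons Nat 0 0 (vnil Nat))
inferred type:
  Vec Nat 2
steps to reach normal form (normal order): 8
already normal: no
first redex: an elimNat iota-redex


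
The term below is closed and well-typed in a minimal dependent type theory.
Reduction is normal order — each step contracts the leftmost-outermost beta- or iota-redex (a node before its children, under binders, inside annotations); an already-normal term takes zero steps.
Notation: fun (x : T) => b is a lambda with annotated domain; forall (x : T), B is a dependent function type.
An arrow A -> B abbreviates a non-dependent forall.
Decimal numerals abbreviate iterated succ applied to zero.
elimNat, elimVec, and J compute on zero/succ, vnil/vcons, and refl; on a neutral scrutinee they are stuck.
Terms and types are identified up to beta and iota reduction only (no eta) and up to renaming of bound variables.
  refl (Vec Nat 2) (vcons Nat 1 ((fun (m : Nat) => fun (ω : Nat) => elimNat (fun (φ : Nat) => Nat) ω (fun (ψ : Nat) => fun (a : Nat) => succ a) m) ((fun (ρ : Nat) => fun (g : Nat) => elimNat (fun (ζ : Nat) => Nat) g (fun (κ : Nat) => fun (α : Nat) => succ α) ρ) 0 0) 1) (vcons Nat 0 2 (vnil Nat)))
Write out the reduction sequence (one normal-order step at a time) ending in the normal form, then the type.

normal-order reduction sequence:
  refl (Vec Nat 2) (vcons Nat 1 ((fun (m : Nat) => fun (ω : Nat) => elimNat (fun (φ : Nat) => Nat) ω (fun (ψ : Nat) => fun (a : Nat) => succ a) m) ((fun (ρ : Nat) => fun (g : Nat) => elimNat (fun (ζ : Nat) => Nat) g (fun (κ : Nat) => fun (α : Nat) => succ α) ρ) 0 0) 1) (vcons Nat 0 2 (vnil Nat)))
  ~> refl (Vec Nat 2) (vcons Nat 1 ((fun (m : Nat) => elimNat (fun (ω : Nat) => Nat) m (fun (φ : Nat) => fun (ψ : Nat) => succ ψ) ((fun (a : Nat) => fun (ρ : Nat) => elimNat (fun (g : Nat) => Nat) ρ (fun (ζ : Nat) => fun (κ : Nat) => succ κ) a) 0 0)) 1) (vcons Nat 0 2 (vnil Nat)))
  ~> refl (Vec Nat 2) (vcons Nat 1 (elimNat (fun (m : Nat) => Nat) 1 (fun (ω : Nat) => fun (φ : Nat) => succ φ) ((fun (ψ : Nat) => fun (a : Nat) => elimNat (fun (ρ : Nat) => Nat) a (fun (g : Nat) => fun (ζ : Nat) => succ ζ) ψ) 0 0)) (vcons Nat 0 2 (vnil Nat)))
  ~> refl (Vec Nat 2) (vcons Nat 1 (elimNat (fun (m : Nat) => Nat) 1 (fun (ω : Nat) => fun (φ : Nat) => succ φ) ((fun (ψ : Nat) => elimNat (fun (a : Nat) => Nat) ψ (fun (ρ : Nat) => fun (g : Nat) => succ g) 0) 0)) (vcons Nat 0 2 (vnil Nat)))
  ~> refl (Vec Nat 2) (vcons Nat 1 (elimNat (fun (m : Nat) => Nat) 1 (fun (ω : Nat) => fun (φ : Nat) => succ φ) (elimNat (fun (ψ : Nat) => Nat) 0 (fun (a : Nat) => fun (ρ : Nat) => succ ρ) 0)) (vcons Nat 0 2 (vnil Nat)))
  ~> refl (Vec Nat 2) (vcons Nat 1 (elimNat (fun (m : Nat) => Nat) 1 (fun (ω : Nat) => fun (φ : Nat) => succ φ) 0) (vcons Nat 0 2 (vnil Nat)))
  ~> refl (Vec Nat 2) (vcons Nat 1 1 (vcons Nat 0 2 (vnil Nat)))
type:
  Eq (Vec Nat 2) (vcons Nat 1 1 (vcons Nat 0 2 (vnil Nat))) (vcons Nat 1 1 (vcons Nat 0 2 (vnil Nat)))
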